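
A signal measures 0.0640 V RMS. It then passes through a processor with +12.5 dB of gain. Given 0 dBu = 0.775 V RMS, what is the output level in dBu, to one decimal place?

-9.2 dBu

Input level: 20·log₁₀(0.0640/0.775) = -21.66 dBu.
Output: -21.66 + 12.5 = -9.2 dBu.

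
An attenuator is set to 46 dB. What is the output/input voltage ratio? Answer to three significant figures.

0.00501

Voltage ratio = 10^(dB/20).
10^(-46/20) = 10^(-2.300) = 0.00501.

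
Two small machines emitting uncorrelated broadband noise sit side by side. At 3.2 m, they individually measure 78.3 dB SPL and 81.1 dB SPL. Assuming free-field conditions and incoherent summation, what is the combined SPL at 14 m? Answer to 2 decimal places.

Combined at 3.2 m: 10·log₁₀(10^(78.3/10)+10^(81.1/10)) = 82.932 dB SPL.
Then apply −20·log₁₀(14/3.2) = -12.820 dB → 70.11 dB SPL.

70.11 dB SPL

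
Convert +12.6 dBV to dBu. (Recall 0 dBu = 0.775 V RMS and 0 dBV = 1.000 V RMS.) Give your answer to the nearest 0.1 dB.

The offset between the scales is 20·log₁₀(0.775/1.000) = −2.214 dB.
So dBu = +12.6 + 2.214 = +14.8 dBu.

+14.8 dBu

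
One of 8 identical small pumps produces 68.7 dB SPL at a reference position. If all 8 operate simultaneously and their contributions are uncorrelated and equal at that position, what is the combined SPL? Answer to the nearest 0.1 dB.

8 equal incoherent sources raise the level by 10·log₁₀(8) = 9.03 dB.
L_total = 68.7 + 9.03 = 77.7 dB SPL.

77.7 dB SPL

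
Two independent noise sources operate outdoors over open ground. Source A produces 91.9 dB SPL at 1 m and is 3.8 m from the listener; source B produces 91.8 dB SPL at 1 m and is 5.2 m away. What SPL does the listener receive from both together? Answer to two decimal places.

82.13 dB SPL

At the listener: L_A = 91.9 − 20·log₁₀(3.8) = 80.304 dB; L_B = 91.8 − 20·log₁₀(5.2) = 77.480 dB.
Combined: 10·log₁₀(10^(80.304/10)+10^(77.480/10)) = 82.13 dB SPL.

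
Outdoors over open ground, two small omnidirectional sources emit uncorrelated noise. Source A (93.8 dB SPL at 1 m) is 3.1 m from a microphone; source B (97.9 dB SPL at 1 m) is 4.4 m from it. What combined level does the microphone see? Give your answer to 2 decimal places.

At the listener: L_A = 93.8 − 20·log₁₀(3.1) = 83.973 dB; L_B = 97.9 − 20·log₁₀(4.4) = 85.031 dB.
Combined: 10·log₁₀(10^(83.973/10)+10^(85.031/10)) = 87.54 dB SPL.

87.54 dB SPL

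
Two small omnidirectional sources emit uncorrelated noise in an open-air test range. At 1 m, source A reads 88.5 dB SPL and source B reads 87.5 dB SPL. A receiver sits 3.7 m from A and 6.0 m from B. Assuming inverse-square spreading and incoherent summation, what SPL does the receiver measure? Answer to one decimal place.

78.3 dB SPL

At the listener: L_A = 88.5 − 20·log₁₀(3.7) = 77.14 dB; L_B = 87.5 − 20·log₁₀(6.0) = 71.94 dB.
Combined: 10·log₁₀(10^(77.14/10)+10^(71.94/10)) = 78.3 dB SPL.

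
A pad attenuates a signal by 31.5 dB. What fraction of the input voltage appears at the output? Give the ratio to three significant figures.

0.0266

Voltage ratio = 10^(dB/20).
10^(-31.5/20) = 10^(-1.575) = 0.0266.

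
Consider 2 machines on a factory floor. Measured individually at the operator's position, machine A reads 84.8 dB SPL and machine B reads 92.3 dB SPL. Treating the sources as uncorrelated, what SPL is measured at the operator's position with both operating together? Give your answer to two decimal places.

93.01 dB SPL

Incoherent sources sum as intensities:
L_total = 10·log₁₀(10^(84.8/10) + 10^(92.3/10)) = 10·log₁₀(2000000000) = 93.01 dB SPL.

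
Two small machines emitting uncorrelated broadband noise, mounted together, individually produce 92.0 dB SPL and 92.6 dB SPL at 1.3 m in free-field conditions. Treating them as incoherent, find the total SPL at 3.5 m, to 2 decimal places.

86.72 dB SPL

Combined at 1.3 m: 10·log₁₀(10^(92.0/10)+10^(92.6/10)) = 95.321 dB SPL.
Then apply −20·log₁₀(3.5/1.3) = -8.602 dB → 86.72 dB SPL.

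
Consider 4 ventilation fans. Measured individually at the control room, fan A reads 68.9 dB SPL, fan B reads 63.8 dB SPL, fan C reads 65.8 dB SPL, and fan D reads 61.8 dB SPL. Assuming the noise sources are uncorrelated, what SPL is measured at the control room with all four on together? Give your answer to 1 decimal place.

Add the sources as powers (linear), then convert back to dB:
L_total = 10·log₁₀(10^(68.9/10) + 10^(63.8/10) + 10^(65.8/10) + 10^(61.8/10)) = 10·log₁₀(15480000) = 71.9 dB SPL.

71.9 dB SPL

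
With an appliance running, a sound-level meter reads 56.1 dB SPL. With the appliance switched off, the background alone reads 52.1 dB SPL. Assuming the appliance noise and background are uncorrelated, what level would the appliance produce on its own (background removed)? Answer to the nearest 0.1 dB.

53.9 dB SPL

Background correction is a power subtraction:
L_src = 10·log₁₀(10^(56.1/10) − 10^(52.1/10)) = 10·log₁₀(245200) = 53.9 dB SPL.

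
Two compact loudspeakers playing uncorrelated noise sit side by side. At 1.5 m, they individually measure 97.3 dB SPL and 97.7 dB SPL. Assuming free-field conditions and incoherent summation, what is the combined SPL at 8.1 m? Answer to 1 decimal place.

Combined at 1.5 m: 10·log₁₀(10^(97.3/10)+10^(97.7/10)) = 100.51 dB SPL.
Then apply −20·log₁₀(8.1/1.5) = -14.65 dB → 85.9 dB SPL.

85.9 dB SPL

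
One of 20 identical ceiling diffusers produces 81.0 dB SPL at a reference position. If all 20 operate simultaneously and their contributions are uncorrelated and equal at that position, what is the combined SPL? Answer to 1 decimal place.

94.0 dB SPL

20 equal incoherent sources raise the level by 10·log₁₀(20) = 13.01 dB.
L_total = 81.0 + 13.01 = 94.0 dB SPL.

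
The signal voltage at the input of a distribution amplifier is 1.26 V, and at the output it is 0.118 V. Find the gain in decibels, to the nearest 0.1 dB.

Voltage is an amplitude quantity, so gain = 20·log₁₀(V_out/V_in).
20·log₁₀(0.118/1.26) = 20·log₁₀(0.09365) = -20.6 dB.

-20.6 dB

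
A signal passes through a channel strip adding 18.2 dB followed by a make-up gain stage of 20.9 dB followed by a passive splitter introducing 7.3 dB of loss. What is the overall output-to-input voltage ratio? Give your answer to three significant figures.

Net gain = 18.2 + 20.9 + (−7.3) = 31.8 dB.
Voltage ratio = 10^(31.8/20) = 38.9.

38.9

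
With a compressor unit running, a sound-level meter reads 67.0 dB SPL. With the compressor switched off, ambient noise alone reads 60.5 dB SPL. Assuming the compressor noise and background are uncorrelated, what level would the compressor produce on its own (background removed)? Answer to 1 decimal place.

Subtract intensities: L_src = 10·log₁₀(10^(L_total/10) − 10^(L_bg/10)).
L_src = 10·log₁₀(10^(67.0/10) − 10^(60.5/10)) = 10·log₁₀(3890000) = 65.9 dB SPL.

65.9 dB SPL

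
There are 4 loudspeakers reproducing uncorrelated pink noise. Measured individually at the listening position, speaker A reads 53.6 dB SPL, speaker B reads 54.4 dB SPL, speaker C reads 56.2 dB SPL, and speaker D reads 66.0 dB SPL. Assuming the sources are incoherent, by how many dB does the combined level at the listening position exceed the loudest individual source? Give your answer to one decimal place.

0.9 dB

Add the sources as powers (linear), then convert back to dB:
L_total = 10·log₁₀(10^(53.6/10) + 10^(54.4/10) + 10^(56.2/10) + 10^(66.0/10)) = 66.90 dB SPL.
Excess over the loudest (66.0 dB): 66.90 − 66.0 = 0.9 dB.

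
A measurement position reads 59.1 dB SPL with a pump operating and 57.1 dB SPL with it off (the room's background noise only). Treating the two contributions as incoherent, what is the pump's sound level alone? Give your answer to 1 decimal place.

Remove the background by subtracting linear intensities:
L_src = 10·log₁₀(10^(59.1/10) − 10^(57.1/10)) = 10·log₁₀(300000) = 54.8 dB SPL.

54.8 dB SPL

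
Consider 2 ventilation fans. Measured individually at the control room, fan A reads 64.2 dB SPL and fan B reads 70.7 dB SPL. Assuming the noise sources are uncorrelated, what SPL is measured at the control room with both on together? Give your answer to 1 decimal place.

Add the sources as powers (linear), then convert back to dB:
L_total = 10·log₁₀(10^(64.2/10) + 10^(70.7/10)) = 10·log₁₀(14380000) = 71.6 dB SPL.

71.6 dB SPL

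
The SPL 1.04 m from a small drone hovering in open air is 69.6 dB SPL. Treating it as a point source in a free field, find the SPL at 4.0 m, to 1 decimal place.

57.9 dB SPL

Free-field point source: level drops by 20·log₁₀ of the distance ratio.
ΔL = −20·log₁₀(4.0/1.04) = -11.70 dB, so L₂ = 69.6 + (-11.70) = 57.9 dB SPL.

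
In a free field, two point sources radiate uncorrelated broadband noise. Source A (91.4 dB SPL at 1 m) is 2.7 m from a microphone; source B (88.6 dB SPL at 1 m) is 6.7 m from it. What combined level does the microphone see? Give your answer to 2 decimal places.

At the listener: L_A = 91.4 − 20·log₁₀(2.7) = 82.773 dB; L_B = 88.6 − 20·log₁₀(6.7) = 72.079 dB.
Combined: 10·log₁₀(10^(82.773/10)+10^(72.079/10)) = 83.13 dB SPL.

83.13 dB SPL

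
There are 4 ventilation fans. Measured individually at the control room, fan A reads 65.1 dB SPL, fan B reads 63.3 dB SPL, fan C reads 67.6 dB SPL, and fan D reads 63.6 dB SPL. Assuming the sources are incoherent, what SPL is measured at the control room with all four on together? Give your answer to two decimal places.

71.28 dB SPL

Uncorrelated sources add in intensity (power), not in dB.
L_total = 10·log₁₀(10^(65.1/10) + 10^(63.3/10) + 10^(67.6/10) + 10^(63.6/10)) = 10·log₁₀(13420000) = 71.28 dB SPL.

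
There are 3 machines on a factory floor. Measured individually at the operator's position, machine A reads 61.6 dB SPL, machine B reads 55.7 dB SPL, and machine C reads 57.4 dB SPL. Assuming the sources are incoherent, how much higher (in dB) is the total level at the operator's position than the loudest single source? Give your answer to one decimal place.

Uncorrelated sources add in intensity (power), not in dB.
L_total = 10·log₁₀(10^(61.6/10) + 10^(55.7/10) + 10^(57.4/10)) = 63.74 dB SPL.
Excess over the loudest (61.6 dB): 63.74 − 61.6 = 2.1 dB.

2.1 dB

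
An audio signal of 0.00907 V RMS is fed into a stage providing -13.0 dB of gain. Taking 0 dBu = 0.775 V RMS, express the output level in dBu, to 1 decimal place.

-51.6 dBu

Input level: 20·log₁₀(0.00907/0.775) = -38.63 dBu.
Output: -38.63 − 13.0 = -51.6 dBu.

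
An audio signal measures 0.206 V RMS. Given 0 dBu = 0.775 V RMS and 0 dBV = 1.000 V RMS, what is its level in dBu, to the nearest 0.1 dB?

dBu = 20·log₁₀(V / 0.775 V).
20·log₁₀(0.206/0.775) = -11.5 dBu.

-11.5 dBu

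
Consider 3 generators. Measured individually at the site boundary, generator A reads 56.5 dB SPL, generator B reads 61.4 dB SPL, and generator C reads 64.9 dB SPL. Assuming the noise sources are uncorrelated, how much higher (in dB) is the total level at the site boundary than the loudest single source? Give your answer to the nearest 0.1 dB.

Uncorrelated sources add in intensity (power), not in dB.
L_total = 10·log₁₀(10^(56.5/10) + 10^(61.4/10) + 10^(64.9/10)) = 66.92 dB SPL.
Excess over the loudest (64.9 dB): 66.92 − 64.9 = 2.0 dB.

2.0 dB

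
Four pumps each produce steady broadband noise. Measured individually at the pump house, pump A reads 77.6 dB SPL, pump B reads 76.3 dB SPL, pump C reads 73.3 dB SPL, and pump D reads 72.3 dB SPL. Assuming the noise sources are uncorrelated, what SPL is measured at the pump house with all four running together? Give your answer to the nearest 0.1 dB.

Add the sources as powers (linear), then convert back to dB:
L_total = 10·log₁₀(10^(77.6/10) + 10^(76.3/10) + 10^(73.3/10) + 10^(72.3/10)) = 10·log₁₀(138600000) = 81.4 dB SPL.

81.4 dB SPL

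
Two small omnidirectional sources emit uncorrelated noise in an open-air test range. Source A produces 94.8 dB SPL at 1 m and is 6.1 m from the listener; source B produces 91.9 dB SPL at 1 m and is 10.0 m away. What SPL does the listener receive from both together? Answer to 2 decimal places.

At the listener: L_A = 94.8 − 20·log₁₀(6.1) = 79.093 dB; L_B = 91.9 − 20·log₁₀(10.0) = 71.900 dB.
Combined: 10·log₁₀(10^(79.093/10)+10^(71.900/10)) = 79.85 dB SPL.

79.85 dB SPL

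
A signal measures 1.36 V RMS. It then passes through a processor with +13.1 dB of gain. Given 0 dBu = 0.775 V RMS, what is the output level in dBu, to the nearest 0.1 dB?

Input level: 20·log₁₀(1.36/0.775) = 4.88 dBu.
Output: 4.88 + 13.1 = +18.0 dBu.

+18.0 dBu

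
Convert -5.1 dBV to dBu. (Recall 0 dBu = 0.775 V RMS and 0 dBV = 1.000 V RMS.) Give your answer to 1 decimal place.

-2.9 dBu

The offset between the scales is 20·log₁₀(0.775/1.000) = −2.214 dB.
So dBu = -5.1 + 2.214 = -2.9 dBu.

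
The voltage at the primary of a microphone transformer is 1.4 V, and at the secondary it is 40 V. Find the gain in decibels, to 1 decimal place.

For a voltage ratio, dB = 20·log₁₀(V₂/V₁).
20·log₁₀(40/1.4) = 20·log₁₀(28.57) = 29.1 dB.

29.1 dB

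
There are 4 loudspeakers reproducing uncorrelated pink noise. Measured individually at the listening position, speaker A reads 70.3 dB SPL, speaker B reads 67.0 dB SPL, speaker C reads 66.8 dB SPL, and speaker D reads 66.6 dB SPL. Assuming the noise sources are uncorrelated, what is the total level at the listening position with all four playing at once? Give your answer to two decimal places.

73.99 dB SPL

Uncorrelated sources add in intensity (power), not in dB.
L_total = 10·log₁₀(10^(70.3/10) + 10^(67.0/10) + 10^(66.8/10) + 10^(66.6/10)) = 10·log₁₀(25080000) = 73.99 dB SPL.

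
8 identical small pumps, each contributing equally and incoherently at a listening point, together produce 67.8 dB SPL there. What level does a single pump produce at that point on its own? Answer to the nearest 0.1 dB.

58.8 dB SPL

8 equal incoherent sources add 10·log₁₀(8) = 9.03 dB over one source.
L_one = 67.8 − 9.03 = 58.8 dB SPL.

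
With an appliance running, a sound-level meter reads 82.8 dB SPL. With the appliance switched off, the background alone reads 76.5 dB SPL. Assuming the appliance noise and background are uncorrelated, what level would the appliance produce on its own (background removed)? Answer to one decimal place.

Remove the background by subtracting linear intensities:
L_src = 10·log₁₀(10^(82.8/10) − 10^(76.5/10)) = 10·log₁₀(145900000) = 81.6 dB SPL.

81.6 dB SPL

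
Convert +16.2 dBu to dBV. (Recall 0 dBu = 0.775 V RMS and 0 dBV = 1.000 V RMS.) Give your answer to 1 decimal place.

+14.0 dBV

The offset between the scales is 20·log₁₀(0.775/1.000) = −2.214 dB.
So dBV = +16.2 − 2.214 = +14.0 dBV.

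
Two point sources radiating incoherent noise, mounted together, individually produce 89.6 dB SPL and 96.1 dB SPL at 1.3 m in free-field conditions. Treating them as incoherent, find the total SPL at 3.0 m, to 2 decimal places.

89.71 dB SPL

Combined at 1.3 m: 10·log₁₀(10^(89.6/10)+10^(96.1/10)) = 96.977 dB SPL.
Then apply −20·log₁₀(3.0/1.3) = -7.264 dB → 89.71 dB SPL.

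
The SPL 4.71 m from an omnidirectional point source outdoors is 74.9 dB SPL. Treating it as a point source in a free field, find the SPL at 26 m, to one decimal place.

60.1 dB SPL

Inverse-square spreading gives ΔL = −20·log₁₀(d₂/d₁).
ΔL = −20·log₁₀(26/4.71) = -14.84 dB, so L₂ = 74.9 + (-14.84) = 60.1 dB SPL.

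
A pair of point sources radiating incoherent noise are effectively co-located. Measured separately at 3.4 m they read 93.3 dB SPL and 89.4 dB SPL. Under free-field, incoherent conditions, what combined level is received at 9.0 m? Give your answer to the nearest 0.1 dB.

Combined at 3.4 m: 10·log₁₀(10^(93.3/10)+10^(89.4/10)) = 94.78 dB SPL.
Then apply −20·log₁₀(9.0/3.4) = -8.46 dB → 86.3 dB SPL.

86.3 dB SPL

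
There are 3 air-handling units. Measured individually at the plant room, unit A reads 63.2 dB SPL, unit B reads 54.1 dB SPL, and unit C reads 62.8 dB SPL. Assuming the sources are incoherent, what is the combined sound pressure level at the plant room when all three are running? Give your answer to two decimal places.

Incoherent sources sum as intensities:
L_total = 10·log₁₀(10^(63.2/10) + 10^(54.1/10) + 10^(62.8/10)) = 10·log₁₀(4252000) = 66.29 dB SPL.

66.29 dB SPL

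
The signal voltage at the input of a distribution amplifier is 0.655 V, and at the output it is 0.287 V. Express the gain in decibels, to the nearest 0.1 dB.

Voltage is an amplitude quantity, so gain = 20·log₁₀(V_out/V_in).
20·log₁₀(0.287/0.655) = 20·log₁₀(0.4382) = -7.2 dB.

-7.2 dB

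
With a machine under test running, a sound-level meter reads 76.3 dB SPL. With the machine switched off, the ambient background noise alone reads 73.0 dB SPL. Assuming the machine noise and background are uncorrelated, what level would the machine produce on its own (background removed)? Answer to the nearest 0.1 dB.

Background correction is a power subtraction:
L_src = 10·log₁₀(10^(76.3/10) − 10^(73.0/10)) = 10·log₁₀(22710000) = 73.6 dB SPL.

73.6 dB SPL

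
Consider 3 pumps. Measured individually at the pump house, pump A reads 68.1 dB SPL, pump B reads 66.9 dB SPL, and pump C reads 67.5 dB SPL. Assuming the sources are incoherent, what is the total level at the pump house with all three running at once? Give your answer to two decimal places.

Incoherent sources sum as intensities:
L_total = 10·log₁₀(10^(68.1/10) + 10^(66.9/10) + 10^(67.5/10)) = 10·log₁₀(16980000) = 72.30 dB SPL.

72.30 dB SPL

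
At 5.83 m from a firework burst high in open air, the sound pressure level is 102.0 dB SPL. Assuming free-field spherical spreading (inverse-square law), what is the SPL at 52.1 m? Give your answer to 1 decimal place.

Free-field point source: level drops by 20·log₁₀ of the distance ratio.
ΔL = −20·log₁₀(52.1/5.83) = -19.02 dB, so L₂ = 102.0 + (-19.02) = 83.0 dB SPL.

83.0 dB SPL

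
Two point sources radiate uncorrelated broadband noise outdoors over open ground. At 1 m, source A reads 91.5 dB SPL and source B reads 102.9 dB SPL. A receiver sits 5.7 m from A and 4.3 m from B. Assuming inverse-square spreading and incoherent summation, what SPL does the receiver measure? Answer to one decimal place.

90.4 dB SPL

At the listener: L_A = 91.5 − 20·log₁₀(5.7) = 76.38 dB; L_B = 102.9 − 20·log₁₀(4.3) = 90.23 dB.
Combined: 10·log₁₀(10^(76.38/10)+10^(90.23/10)) = 90.4 dB SPL.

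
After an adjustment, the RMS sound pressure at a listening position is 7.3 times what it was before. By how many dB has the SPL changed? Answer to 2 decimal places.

17.27 dB

SPL change from a pressure ratio uses the 20·log₁₀ form:
20·log₁₀(7.3) = 17.27 dB.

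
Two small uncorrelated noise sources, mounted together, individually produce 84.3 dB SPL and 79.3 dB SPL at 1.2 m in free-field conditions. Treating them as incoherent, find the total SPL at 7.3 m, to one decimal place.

69.8 dB SPL

Combined at 1.2 m: 10·log₁₀(10^(84.3/10)+10^(79.3/10)) = 85.49 dB SPL.
Then apply −20·log₁₀(7.3/1.2) = -15.68 dB → 69.8 dB SPL.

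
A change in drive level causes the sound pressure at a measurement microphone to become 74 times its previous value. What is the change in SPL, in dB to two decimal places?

Sound pressure is an amplitude quantity: ΔL = 20·log₁₀(p₂/p₁).
20·log₁₀(74) = 37.38 dB.

37.38 dB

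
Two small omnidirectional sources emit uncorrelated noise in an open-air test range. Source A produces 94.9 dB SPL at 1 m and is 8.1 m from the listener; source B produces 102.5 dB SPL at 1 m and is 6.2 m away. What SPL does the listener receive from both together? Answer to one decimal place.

87.1 dB SPL

At the listener: L_A = 94.9 − 20·log₁₀(8.1) = 76.73 dB; L_B = 102.5 − 20·log₁₀(6.2) = 86.65 dB.
Combined: 10·log₁₀(10^(76.73/10)+10^(86.65/10)) = 87.1 dB SPL.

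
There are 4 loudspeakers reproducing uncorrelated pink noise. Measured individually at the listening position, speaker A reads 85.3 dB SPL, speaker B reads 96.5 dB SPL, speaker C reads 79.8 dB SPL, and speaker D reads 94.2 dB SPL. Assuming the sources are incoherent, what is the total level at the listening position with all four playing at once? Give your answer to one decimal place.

Add the sources as powers (linear), then convert back to dB:
L_total = 10·log₁₀(10^(85.3/10) + 10^(96.5/10) + 10^(79.8/10) + 10^(94.2/10)) = 10·log₁₀(7531000000) = 98.8 dB SPL.

98.8 dB SPL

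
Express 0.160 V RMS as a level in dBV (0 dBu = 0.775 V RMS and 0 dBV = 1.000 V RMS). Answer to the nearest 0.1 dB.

-15.9 dBV

dBV = 20·log₁₀(V / 1.000 V).
20·log₁₀(0.160/1.000) = -15.9 dBV.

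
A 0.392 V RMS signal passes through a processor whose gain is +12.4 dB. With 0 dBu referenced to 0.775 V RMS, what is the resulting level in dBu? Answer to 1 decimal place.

+6.5 dBu

Input level: 20·log₁₀(0.392/0.775) = -5.92 dBu.
Output: -5.92 + 12.4 = +6.5 dBu.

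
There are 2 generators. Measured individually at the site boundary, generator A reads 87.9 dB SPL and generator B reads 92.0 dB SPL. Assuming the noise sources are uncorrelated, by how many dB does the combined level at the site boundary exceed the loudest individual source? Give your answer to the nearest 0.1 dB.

1.4 dB

Uncorrelated sources add in intensity (power), not in dB.
L_total = 10·log₁₀(10^(87.9/10) + 10^(92.0/10)) = 93.43 dB SPL.
Excess over the loudest (92.0 dB): 93.43 − 92.0 = 1.4 dB.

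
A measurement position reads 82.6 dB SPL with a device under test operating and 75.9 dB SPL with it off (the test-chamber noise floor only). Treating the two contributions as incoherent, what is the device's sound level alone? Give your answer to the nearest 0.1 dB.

Background correction is a power subtraction:
L_src = 10·log₁₀(10^(82.6/10) − 10^(75.9/10)) = 10·log₁₀(143100000) = 81.6 dB SPL.

81.6 dB SPL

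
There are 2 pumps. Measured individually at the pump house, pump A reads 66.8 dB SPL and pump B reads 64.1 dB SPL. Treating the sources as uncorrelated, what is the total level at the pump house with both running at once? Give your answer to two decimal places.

Incoherent sources sum as intensities:
L_total = 10·log₁₀(10^(66.8/10) + 10^(64.1/10)) = 10·log₁₀(7357000) = 68.67 dB SPL.

68.67 dB SPL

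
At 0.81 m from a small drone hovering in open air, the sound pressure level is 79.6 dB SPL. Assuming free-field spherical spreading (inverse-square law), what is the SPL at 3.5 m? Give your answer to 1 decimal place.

66.9 dB SPL

Free-field point source: level drops by 20·log₁₀ of the distance ratio.
ΔL = −20·log₁₀(3.5/0.81) = -12.71 dB, so L₂ = 79.6 + (-12.71) = 66.9 dB SPL.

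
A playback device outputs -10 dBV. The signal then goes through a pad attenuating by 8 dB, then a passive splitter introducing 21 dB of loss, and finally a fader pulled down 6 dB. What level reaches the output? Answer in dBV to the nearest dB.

-45 dBV

In dB, series stages simply add:
-10 − 8 − 21 − 6 = -45 dBV.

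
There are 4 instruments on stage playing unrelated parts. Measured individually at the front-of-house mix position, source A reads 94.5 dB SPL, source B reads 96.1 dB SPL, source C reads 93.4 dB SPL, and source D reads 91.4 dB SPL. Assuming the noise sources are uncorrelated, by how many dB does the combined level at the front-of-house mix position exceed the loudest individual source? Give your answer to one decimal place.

4.1 dB

Incoherent sources sum as intensities:
L_total = 10·log₁₀(10^(94.5/10) + 10^(96.1/10) + 10^(93.4/10) + 10^(91.4/10)) = 100.20 dB SPL.
Excess over the loudest (96.1 dB): 100.20 − 96.1 = 4.1 dB.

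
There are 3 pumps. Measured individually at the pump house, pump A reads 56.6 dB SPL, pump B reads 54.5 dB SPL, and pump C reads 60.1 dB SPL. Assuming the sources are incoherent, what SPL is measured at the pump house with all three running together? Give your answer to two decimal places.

62.46 dB SPL

Add the sources as powers (linear), then convert back to dB:
L_total = 10·log₁₀(10^(56.6/10) + 10^(54.5/10) + 10^(60.1/10)) = 10·log₁₀(1762000) = 62.46 dB SPL.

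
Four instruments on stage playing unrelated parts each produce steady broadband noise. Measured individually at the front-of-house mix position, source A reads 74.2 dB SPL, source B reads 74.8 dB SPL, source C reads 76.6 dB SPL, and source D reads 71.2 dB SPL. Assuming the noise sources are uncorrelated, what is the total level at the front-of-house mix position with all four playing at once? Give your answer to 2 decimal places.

80.62 dB SPL

Incoherent sources sum as intensities:
L_total = 10·log₁₀(10^(74.2/10) + 10^(74.8/10) + 10^(76.6/10) + 10^(71.2/10)) = 10·log₁₀(115400000) = 80.62 dB SPL.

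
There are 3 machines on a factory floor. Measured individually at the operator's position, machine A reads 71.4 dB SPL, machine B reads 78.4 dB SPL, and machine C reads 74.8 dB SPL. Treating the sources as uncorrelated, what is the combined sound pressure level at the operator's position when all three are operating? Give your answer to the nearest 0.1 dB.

Incoherent sources sum as intensities:
L_total = 10·log₁₀(10^(71.4/10) + 10^(78.4/10) + 10^(74.8/10)) = 10·log₁₀(113200000) = 80.5 dB SPL.

80.5 dB SPL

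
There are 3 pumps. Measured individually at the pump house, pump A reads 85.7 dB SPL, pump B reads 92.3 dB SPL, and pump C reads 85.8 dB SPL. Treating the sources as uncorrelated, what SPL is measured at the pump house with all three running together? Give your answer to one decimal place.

Incoherent sources sum as intensities:
L_total = 10·log₁₀(10^(85.7/10) + 10^(92.3/10) + 10^(85.8/10)) = 10·log₁₀(2450000000) = 93.9 dB SPL.

93.9 dB SPL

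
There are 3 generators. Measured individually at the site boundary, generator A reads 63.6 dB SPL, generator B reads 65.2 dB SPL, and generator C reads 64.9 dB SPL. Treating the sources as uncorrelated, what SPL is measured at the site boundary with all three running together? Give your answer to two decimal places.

69.39 dB SPL

Add the sources as powers (linear), then convert back to dB:
L_total = 10·log₁₀(10^(63.6/10) + 10^(65.2/10) + 10^(64.9/10)) = 10·log₁₀(8692000) = 69.39 dB SPL.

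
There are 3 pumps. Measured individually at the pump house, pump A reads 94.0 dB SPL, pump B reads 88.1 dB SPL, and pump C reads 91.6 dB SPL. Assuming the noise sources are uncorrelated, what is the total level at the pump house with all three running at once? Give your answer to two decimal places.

Add the sources as powers (linear), then convert back to dB:
L_total = 10·log₁₀(10^(94.0/10) + 10^(88.1/10) + 10^(91.6/10)) = 10·log₁₀(4603000000) = 96.63 dB SPL.

96.63 dB SPL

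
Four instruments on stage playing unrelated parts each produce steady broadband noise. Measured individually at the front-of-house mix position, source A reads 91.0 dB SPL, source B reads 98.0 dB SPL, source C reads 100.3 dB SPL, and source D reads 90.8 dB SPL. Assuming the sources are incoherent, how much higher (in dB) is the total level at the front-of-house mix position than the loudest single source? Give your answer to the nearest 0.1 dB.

Add the sources as powers (linear), then convert back to dB:
L_total = 10·log₁₀(10^(91.0/10) + 10^(98.0/10) + 10^(100.3/10) + 10^(90.8/10)) = 102.90 dB SPL.
Excess over the loudest (100.3 dB): 102.90 − 100.3 = 2.6 dB.

2.6 dB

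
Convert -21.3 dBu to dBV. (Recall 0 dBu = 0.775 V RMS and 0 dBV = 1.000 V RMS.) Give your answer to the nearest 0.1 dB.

-23.5 dBV

The offset between the scales is 20·log₁₀(0.775/1.000) = −2.214 dB.
So dBV = -21.3 − 2.214 = -23.5 dBV.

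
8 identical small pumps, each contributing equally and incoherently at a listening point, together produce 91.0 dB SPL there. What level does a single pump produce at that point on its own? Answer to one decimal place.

82.0 dB SPL

8 equal incoherent sources add 10·log₁₀(8) = 9.03 dB over one source.
L_one = 91.0 − 9.03 = 82.0 dB SPL.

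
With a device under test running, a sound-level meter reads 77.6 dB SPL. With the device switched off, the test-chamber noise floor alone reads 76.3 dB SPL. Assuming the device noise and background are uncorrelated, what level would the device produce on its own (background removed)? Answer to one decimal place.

71.7 dB SPL

Background correction is a power subtraction:
L_src = 10·log₁₀(10^(77.6/10) − 10^(76.3/10)) = 10·log₁₀(14890000) = 71.7 dB SPL.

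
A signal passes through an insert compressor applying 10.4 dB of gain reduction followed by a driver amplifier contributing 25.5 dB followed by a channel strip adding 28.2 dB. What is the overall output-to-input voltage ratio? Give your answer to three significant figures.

146

Net gain = (−10.4) + 25.5 + 28.2 = 43.3 dB.
Voltage ratio = 10^(43.3/20) = 146.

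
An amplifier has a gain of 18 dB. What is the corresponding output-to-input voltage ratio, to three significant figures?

7.94

Voltage ratio = 10^(dB/20).
10^(18/20) = 10^(0.9000) = 7.94.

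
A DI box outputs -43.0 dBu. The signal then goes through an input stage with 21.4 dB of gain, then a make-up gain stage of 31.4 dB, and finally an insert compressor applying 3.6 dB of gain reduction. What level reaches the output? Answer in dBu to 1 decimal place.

Gain stages sum in dB:
-43.0 + 21.4 + 31.4 − 3.6 = +6.2 dBu.

+6.2 dBu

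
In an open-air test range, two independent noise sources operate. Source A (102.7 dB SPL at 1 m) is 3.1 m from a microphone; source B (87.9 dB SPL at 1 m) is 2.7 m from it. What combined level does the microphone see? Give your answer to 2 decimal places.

At the listener: L_A = 102.7 − 20·log₁₀(3.1) = 92.873 dB; L_B = 87.9 − 20·log₁₀(2.7) = 79.273 dB.
Combined: 10·log₁₀(10^(92.873/10)+10^(79.273/10)) = 93.06 dB SPL.

93.06 dB SPL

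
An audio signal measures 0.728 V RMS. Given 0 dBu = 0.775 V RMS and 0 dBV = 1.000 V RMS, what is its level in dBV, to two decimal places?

-2.76 dBV

dBV = 20·log₁₀(V / 1.000 V).
20·log₁₀(0.728/1.000) = -2.76 dBV.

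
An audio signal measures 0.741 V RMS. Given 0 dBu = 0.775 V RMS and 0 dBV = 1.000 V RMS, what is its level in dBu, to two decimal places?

-0.39 dBu

dBu = 20·log₁₀(V / 0.775 V).
20·log₁₀(0.741/0.775) = -0.39 dBu.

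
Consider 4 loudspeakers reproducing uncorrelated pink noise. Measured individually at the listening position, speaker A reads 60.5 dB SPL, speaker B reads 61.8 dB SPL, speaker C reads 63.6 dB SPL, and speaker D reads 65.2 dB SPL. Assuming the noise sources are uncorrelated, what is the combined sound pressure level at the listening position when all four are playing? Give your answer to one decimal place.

Add the sources as powers (linear), then convert back to dB:
L_total = 10·log₁₀(10^(60.5/10) + 10^(61.8/10) + 10^(63.6/10) + 10^(65.2/10)) = 10·log₁₀(8238000) = 69.2 dB SPL.

69.2 dB SPL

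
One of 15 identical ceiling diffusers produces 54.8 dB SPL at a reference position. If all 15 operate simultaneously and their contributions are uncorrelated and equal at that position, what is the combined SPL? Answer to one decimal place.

15 equal incoherent sources raise the level by 10·log₁₀(15) = 11.76 dB.
L_total = 54.8 + 11.76 = 66.6 dB SPL.

66.6 dB SPL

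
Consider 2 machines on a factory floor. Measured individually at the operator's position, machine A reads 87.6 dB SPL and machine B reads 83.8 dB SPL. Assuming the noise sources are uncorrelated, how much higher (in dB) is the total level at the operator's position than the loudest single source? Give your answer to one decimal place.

Incoherent sources sum as intensities:
L_total = 10·log₁₀(10^(87.6/10) + 10^(83.8/10)) = 89.11 dB SPL.
Excess over the loudest (87.6 dB): 89.11 − 87.6 = 1.5 dB.

1.5 dB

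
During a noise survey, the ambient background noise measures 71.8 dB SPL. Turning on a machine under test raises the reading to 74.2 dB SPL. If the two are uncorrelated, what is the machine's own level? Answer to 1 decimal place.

70.5 dB SPL

Background correction is a power subtraction:
L_src = 10·log₁₀(10^(74.2/10) − 10^(71.8/10)) = 10·log₁₀(11170000) = 70.5 dB SPL.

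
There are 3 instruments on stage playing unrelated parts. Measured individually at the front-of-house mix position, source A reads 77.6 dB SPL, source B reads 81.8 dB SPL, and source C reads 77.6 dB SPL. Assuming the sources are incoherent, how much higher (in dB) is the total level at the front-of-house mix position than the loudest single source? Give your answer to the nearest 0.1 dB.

2.5 dB

Incoherent sources sum as intensities:
L_total = 10·log₁₀(10^(77.6/10) + 10^(81.8/10) + 10^(77.6/10)) = 84.26 dB SPL.
Excess over the loudest (81.8 dB): 84.26 − 81.8 = 2.5 dB.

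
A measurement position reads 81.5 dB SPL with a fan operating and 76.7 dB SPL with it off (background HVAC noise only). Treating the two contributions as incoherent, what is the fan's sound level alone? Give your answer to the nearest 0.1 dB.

79.8 dB SPL

Subtract intensities: L_src = 10·log₁₀(10^(L_total/10) − 10^(L_bg/10)).
L_src = 10·log₁₀(10^(81.5/10) − 10^(76.7/10)) = 10·log₁₀(94480000) = 79.8 dB SPL.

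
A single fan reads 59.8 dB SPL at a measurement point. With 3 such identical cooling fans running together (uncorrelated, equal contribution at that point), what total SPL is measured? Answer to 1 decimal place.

3 equal incoherent sources raise the level by 10·log₁₀(3) = 4.77 dB.
L_total = 59.8 + 4.77 = 64.6 dB SPL.

64.6 dB SPL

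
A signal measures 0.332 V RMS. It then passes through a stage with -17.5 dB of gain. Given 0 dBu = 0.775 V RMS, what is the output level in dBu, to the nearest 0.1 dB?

-24.9 dBu

Input level: 20·log₁₀(0.332/0.775) = -7.36 dBu.
Output: -7.36 − 17.5 = -24.9 dBu.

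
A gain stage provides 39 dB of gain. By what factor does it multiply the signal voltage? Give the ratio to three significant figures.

89.1

Voltage ratio = 10^(dB/20).
10^(39/20) = 10^(1.950) = 89.1.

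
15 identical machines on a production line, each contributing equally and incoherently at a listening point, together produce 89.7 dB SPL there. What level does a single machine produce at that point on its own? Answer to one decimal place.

77.9 dB SPL

15 equal incoherent sources add 10·log₁₀(15) = 11.76 dB over one source.
L_one = 89.7 − 11.76 = 77.9 dB SPL.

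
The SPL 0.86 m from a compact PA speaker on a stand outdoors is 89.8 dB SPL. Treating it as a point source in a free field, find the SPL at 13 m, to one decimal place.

Free-field point source: level drops by 20·log₁₀ of the distance ratio.
ΔL = −20·log₁₀(13/0.86) = -23.59 dB, so L₂ = 89.8 + (-23.59) = 66.2 dB SPL.

66.2 dB SPL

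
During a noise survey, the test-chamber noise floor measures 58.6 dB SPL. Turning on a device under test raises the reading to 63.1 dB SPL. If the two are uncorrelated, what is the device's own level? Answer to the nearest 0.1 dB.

Subtract intensities: L_src = 10·log₁₀(10^(L_total/10) − 10^(L_bg/10)).
L_src = 10·log₁₀(10^(63.1/10) − 10^(58.6/10)) = 10·log₁₀(1317000) = 61.2 dB SPL.

61.2 dB SPL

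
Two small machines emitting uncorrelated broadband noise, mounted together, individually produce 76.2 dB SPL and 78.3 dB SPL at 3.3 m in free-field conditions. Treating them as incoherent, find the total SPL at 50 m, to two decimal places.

Combined at 3.3 m: 10·log₁₀(10^(76.2/10)+10^(78.3/10)) = 80.386 dB SPL.
Then apply −20·log₁₀(50/3.3) = -23.609 dB → 56.78 dB SPL.

56.78 dB SPL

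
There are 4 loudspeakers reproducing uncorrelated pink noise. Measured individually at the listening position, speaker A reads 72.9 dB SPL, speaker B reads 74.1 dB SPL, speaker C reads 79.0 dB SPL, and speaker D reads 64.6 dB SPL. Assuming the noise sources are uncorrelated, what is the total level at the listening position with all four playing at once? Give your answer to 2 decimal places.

81.06 dB SPL

Add the sources as powers (linear), then convert back to dB:
L_total = 10·log₁₀(10^(72.9/10) + 10^(74.1/10) + 10^(79.0/10) + 10^(64.6/10)) = 10·log₁₀(127500000) = 81.06 dB SPL.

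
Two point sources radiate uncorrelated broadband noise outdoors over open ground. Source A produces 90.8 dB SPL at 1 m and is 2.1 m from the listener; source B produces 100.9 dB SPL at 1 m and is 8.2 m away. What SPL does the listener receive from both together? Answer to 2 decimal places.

86.59 dB SPL

At the listener: L_A = 90.8 − 20·log₁₀(2.1) = 84.356 dB; L_B = 100.9 − 20·log₁₀(8.2) = 82.624 dB.
Combined: 10·log₁₀(10^(84.356/10)+10^(82.624/10)) = 86.59 dB SPL.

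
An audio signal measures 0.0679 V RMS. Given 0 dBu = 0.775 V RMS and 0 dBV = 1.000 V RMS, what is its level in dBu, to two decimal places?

-21.15 dBu

dBu = 20·log₁₀(V / 0.775 V).
20·log₁₀(0.0679/0.775) = -21.15 dBu.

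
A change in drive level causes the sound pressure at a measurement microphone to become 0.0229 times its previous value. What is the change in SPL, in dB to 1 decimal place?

-32.8 dB

Sound pressure is an amplitude quantity: ΔL = 20·log₁₀(p₂/p₁).
20·log₁₀(0.0229) = -32.8 dB.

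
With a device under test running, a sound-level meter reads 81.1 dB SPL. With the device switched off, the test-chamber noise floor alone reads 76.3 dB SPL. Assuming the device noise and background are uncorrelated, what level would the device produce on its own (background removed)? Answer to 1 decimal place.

79.4 dB SPL

Background correction is a power subtraction:
L_src = 10·log₁₀(10^(81.1/10) − 10^(76.3/10)) = 10·log₁₀(86170000) = 79.4 dB SPL.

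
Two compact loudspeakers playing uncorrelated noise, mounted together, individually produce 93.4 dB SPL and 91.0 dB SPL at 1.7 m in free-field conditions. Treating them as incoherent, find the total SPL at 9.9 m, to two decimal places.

80.07 dB SPL

Combined at 1.7 m: 10·log₁₀(10^(93.4/10)+10^(91.0/10)) = 95.374 dB SPL.
Then apply −20·log₁₀(9.9/1.7) = -15.304 dB → 80.07 dB SPL.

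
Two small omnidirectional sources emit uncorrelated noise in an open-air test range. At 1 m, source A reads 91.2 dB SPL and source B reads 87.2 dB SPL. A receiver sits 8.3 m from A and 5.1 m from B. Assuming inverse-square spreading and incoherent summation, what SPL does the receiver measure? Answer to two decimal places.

At the listener: L_A = 91.2 − 20·log₁₀(8.3) = 72.818 dB; L_B = 87.2 − 20·log₁₀(5.1) = 73.049 dB.
Combined: 10·log₁₀(10^(72.818/10)+10^(73.049/10)) = 75.95 dB SPL.

75.95 dB SPL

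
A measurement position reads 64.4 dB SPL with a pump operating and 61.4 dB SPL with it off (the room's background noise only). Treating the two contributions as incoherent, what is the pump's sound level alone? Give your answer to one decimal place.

Background correction is a power subtraction:
L_src = 10·log₁₀(10^(64.4/10) − 10^(61.4/10)) = 10·log₁₀(1374000) = 61.4 dB SPL.

61.4 dB SPL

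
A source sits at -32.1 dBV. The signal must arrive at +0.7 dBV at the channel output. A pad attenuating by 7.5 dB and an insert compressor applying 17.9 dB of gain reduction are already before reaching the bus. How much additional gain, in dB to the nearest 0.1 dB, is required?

The required make-up gain is the shortfall in the dB sum.
G = +0.7 − (-32.1) + 7.5 + 17.9 = 58.2 dB.

58.2 dB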